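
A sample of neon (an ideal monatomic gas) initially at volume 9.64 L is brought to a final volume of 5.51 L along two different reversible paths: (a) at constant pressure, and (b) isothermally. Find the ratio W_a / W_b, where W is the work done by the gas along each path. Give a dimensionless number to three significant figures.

W_a / W_b ≈ 0.766

Path (a) isobaric: W = P₁(V₂ − V₁) → W_a/(P₁V₁) = -0.4284.
Path (b) isothermal: W = P₁V₁ ln(V₂/V₁) → W_b/(P₁V₁) = -0.5594.
W_a / W_b = -0.4284 / -0.5594 = 0.7659.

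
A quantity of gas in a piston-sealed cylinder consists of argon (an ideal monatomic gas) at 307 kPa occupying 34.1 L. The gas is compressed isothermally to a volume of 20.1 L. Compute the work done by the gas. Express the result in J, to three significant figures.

Isothermal: W = nRT ln(V₂/V₁) = P₁V₁ ln(V₂/V₁).
P₁V₁ = (307 kPa)(34.1 L) = 10469 J.
W = 10469 × ln(20.1/34.1) = 10469 × -0.5286
W_by_gas = -5534 J.

W ≈ -5530 J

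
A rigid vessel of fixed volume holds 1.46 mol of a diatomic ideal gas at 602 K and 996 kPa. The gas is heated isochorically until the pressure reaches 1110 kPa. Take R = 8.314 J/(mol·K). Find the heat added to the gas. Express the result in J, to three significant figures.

Q ≈ 2090 J

Constant volume ⇒ W = 0, so Q = ΔU = nCᵥΔT with Cᵥ = 5R/2 = 20.79 J/(mol·K).
At constant V, T₂/T₁ = P₂/P₁ ⇒ ΔT = T₁(P₂/P₁ − 1) = 602·(1110/996 − 1) = 68.9 K.
ΔU = (1.46)(20.79)(68.9) = 2091 J.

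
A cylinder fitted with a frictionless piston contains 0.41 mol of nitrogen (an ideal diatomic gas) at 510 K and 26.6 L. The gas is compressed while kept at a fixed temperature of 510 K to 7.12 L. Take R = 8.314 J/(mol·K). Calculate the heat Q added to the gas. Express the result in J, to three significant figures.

Isothermal ⇒ ΔU = 0, so Q = W = nRT ln(V₂/V₁).
Q = (0.41)(8.314)(510) ln(7.12/26.6) = 1738 × -1.318 = -2291 J.

Q ≈ -2290 J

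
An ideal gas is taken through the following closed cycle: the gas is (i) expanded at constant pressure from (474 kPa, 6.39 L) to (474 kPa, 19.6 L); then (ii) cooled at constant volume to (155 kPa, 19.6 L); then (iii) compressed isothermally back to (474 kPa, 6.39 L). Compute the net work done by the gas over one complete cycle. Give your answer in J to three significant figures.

Leg (i): W = PΔV = (474)(19.6 − 6.39) = 6262 J.
Leg (ii): W = 0.
Leg (iii): W = PᵢVᵢ ln(V_f/Vᵢ) = (3038) ln(6.39/19.6) = -3405 J.
W_net = 6262 − 3405 = 2857 J.

W_net ≈ 2860 J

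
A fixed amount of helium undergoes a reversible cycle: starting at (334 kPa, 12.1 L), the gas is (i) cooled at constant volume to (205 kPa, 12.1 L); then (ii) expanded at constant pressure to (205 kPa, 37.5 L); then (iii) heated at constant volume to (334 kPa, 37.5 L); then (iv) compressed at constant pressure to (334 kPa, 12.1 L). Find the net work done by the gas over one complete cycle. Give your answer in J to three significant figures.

Constant-volume legs do no work.
W(ii) = (205)(37.5 − 12.1) = 5207 J; W(iv) = (334)(12.1 − 37.5) = -8484 J.
W_net = 5207 − 8484 = -3277 J (the counter-clockwise enclosed area).

W_net ≈ -3280 J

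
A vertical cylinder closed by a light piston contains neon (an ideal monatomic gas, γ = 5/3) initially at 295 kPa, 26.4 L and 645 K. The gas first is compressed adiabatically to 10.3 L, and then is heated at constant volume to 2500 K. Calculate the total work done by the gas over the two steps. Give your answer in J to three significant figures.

W_total ≈ -10200 J

Step 1 (adiabatic): W = (P₁V₁ − P₂V₂)/(γ−1) = (7788 − 14586)/0.667 = -10197 J.
Step 2 (isochoric): W = 0 (constant volume).
W_total = -10197 + 0 = -10197 J.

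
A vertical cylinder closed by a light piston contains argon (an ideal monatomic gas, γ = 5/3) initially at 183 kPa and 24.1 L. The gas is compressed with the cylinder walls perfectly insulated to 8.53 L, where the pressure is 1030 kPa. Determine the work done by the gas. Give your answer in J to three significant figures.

W ≈ -6560 J

Adiabatic: W = (P₁V₁ − P₂V₂)/(γ − 1) with γ = 5/3.
P₁V₁ = 4410 J, P₂V₂ = 8786 J.
W = (4410 − 8786) / 0.6667 = -6563 J.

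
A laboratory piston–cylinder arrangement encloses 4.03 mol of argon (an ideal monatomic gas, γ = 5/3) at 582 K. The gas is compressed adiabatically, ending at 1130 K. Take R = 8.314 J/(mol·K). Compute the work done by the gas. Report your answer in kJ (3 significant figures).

Adiabatic ⇒ Q = 0, so W_by = −ΔU = nCᵥ(T₁ − T₂).
Cᵥ = 3R/2 = 12.47 J/(mol·K).
W = (4.03)(12.47)(582 − 1130) = -27541 J.

W ≈ -27.5 kJ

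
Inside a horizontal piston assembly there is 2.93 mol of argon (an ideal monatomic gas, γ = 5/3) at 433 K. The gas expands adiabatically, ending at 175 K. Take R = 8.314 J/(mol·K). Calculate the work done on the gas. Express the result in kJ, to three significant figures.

W ≈ -9.43 kJ

Adiabatic ⇒ Q = 0, so W_by = −ΔU = nCᵥ(T₁ − T₂).
Cᵥ = 3R/2 = 12.47 J/(mol·K).
W = (2.93)(12.47)(433 − 175) = 9427 J.
Work on gas = −W_by = -9427 J.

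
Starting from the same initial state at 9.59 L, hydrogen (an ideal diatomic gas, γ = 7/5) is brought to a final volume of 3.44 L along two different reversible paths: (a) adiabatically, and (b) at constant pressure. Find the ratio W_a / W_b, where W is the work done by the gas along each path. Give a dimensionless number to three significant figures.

W_a / W_b ≈ 1.98

Path (a) adiabatic: W = P₁V₁(1 − (V₁/V₂)^(γ−1))/(γ−1) → W_a/(P₁V₁) = -1.267.
Path (b) isobaric: W = P₁(V₂ − V₁) → W_b/(P₁V₁) = -0.6413.
W_a / W_b = -1.267 / -0.6413 = 1.976.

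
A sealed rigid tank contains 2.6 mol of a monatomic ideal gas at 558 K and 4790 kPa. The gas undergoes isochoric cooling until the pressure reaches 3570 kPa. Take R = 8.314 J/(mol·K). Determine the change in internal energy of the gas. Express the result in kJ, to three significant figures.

Constant volume ⇒ W = 0, so Q = ΔU = nCᵥΔT with Cᵥ = 3R/2 = 12.47 J/(mol·K).
At constant V, T₂/T₁ = P₂/P₁ ⇒ ΔT = T₁(P₂/P₁ − 1) = 558·(3570/4790 − 1) = -142.1 K.
ΔU = (2.6)(12.47)(-142.1) = -4608 J.

ΔU ≈ -4.61 kJ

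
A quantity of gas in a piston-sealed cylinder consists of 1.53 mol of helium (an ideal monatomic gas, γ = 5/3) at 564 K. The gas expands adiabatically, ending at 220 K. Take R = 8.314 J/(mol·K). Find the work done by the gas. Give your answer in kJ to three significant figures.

Adiabatic ⇒ Q = 0, so W_by = −ΔU = nCᵥ(T₁ − T₂).
Cᵥ = 3R/2 = 12.47 J/(mol·K).
W = (1.53)(12.47)(564 − 220) = 6564 J.

W ≈ 6.56 kJ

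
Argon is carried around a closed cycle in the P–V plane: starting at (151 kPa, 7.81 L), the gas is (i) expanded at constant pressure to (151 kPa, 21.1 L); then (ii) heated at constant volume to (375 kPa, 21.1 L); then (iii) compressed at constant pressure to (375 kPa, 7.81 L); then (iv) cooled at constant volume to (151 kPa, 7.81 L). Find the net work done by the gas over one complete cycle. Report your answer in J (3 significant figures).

Constant-volume legs do no work.
W(i) = (151)(21.1 − 7.81) = 2007 J; W(iii) = (375)(7.81 − 21.1) = -4984 J.
W_net = 2007 − 4984 = -2977 J (the counter-clockwise enclosed area).

W_net ≈ -2980 J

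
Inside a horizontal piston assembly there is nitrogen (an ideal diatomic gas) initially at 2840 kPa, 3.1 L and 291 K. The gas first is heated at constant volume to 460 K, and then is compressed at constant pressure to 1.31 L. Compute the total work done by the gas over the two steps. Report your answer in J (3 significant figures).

W_total ≈ -8040 J

Step 1 (isochoric): W = 0 (constant volume).
After step 1: P = 4489 kPa (V unchanged).
Step 2 (isobaric): W = PΔV = (4489 kPa)(1.31 − 3.1 L) = -8036 J.
W_total = 0 − 8036 = -8036 J.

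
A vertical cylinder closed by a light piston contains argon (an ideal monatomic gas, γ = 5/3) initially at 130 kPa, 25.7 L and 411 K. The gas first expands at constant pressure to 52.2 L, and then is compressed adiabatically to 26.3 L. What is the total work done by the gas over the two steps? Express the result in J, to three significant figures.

Step 1 (isobaric): W = PΔV = (130 kPa)(52.2 − 25.7 L) = 3445 J.
After step 1: P = 130 kPa, V = 52.2 L, T = 834.8 K.
Step 2 (adiabatic): W = (P₁V₁ − P₂V₂)/(γ−1) = (6786 − 10717)/0.667 = -5897 J.
W_total = 3445 − 5897 = -2452 J.

W_total ≈ -2450 J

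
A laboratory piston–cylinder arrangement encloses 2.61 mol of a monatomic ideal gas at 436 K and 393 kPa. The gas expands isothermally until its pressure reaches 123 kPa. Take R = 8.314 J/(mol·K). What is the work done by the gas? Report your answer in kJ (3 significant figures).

W ≈ 11.0 kJ

Isothermal process: W = nRT ln(V₂/V₁) = nRT ln(P₁/P₂).
W = (2.61)(8.314)(436) × ln(393/123)
  = 9461 × ln(3.195) = 9461 × 1.162
W_by_gas = 10990 J.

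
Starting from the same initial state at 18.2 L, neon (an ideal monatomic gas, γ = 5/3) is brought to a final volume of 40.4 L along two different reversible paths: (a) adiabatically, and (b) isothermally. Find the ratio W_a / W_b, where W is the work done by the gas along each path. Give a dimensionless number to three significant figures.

W_a / W_b ≈ 0.776

Path (a) adiabatic: W = P₁V₁(1 − (V₁/V₂)^(γ−1))/(γ−1) → W_a/(P₁V₁) = 0.6185.
Path (b) isothermal: W = P₁V₁ ln(V₂/V₁) → W_b/(P₁V₁) = 0.7974.
W_a / W_b = 0.6185 / 0.7974 = 0.7756.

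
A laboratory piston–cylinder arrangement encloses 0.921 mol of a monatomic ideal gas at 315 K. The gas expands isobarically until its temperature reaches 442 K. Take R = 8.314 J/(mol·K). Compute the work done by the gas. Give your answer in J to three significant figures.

Isobaric: W = P ΔV = nR ΔT.
W = (0.921)(8.314)(442 − 315) = 972.5 J.

W ≈ 972 J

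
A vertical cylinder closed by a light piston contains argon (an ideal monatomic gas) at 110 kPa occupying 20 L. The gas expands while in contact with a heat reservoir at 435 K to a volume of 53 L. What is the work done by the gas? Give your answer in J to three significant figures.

Isothermal: W = nRT ln(V₂/V₁) = P₁V₁ ln(V₂/V₁).
P₁V₁ = (110 kPa)(20 L) = 2200 J.
W = 2200 × ln(53/20) = 2200 × 0.9746
W_by_gas = 2144 J.

W ≈ 2140 J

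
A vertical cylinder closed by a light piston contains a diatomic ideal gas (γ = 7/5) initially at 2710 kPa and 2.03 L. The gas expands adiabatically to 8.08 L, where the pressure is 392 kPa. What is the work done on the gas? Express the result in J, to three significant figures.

W ≈ -5830 J

Adiabatic: W = (P₁V₁ − P₂V₂)/(γ − 1) with γ = 7/5.
P₁V₁ = 5501 J, P₂V₂ = 3167 J.
W = (5501 − 3167) / 0.4 = 5835 J.
Work on gas = −W_by = -5835 J.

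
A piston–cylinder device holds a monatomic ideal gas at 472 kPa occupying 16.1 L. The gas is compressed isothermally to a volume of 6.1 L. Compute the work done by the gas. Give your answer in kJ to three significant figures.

W ≈ -7.38 kJ

Isothermal: W = nRT ln(V₂/V₁) = P₁V₁ ln(V₂/V₁).
P₁V₁ = (472 kPa)(16.1 L) = 7599 J.
W = 7599 × ln(6.1/16.1) = 7599 × -0.9705
W_by_gas = -7375 J.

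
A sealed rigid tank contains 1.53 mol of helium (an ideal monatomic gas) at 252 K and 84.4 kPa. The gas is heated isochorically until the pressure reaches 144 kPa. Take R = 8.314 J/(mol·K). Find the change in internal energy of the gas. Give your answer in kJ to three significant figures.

ΔU ≈ 3.40 kJ

Constant volume ⇒ W = 0, so Q = ΔU = nCᵥΔT with Cᵥ = 3R/2 = 12.47 J/(mol·K).
At constant V, T₂/T₁ = P₂/P₁ ⇒ ΔT = T₁(P₂/P₁ − 1) = 252·(144/84.4 − 1) = 178 K.
ΔU = (1.53)(12.47)(178) = 3395 J.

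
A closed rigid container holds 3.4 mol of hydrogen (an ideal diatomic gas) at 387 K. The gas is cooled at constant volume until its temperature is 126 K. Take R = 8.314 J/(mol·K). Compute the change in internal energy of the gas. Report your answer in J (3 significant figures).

ΔU ≈ -18400 J

Constant volume ⇒ W = 0, so Q = ΔU = nCᵥΔT with Cᵥ = 5R/2 = 20.79 J/(mol·K).
ΔU = (3.4)(20.79)(126 − 387) = -18445 J.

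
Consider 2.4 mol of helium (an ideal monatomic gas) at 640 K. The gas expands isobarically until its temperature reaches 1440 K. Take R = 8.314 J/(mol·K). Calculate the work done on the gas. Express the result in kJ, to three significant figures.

Isobaric: W = P ΔV = nR ΔT.
W = (2.4)(8.314)(1440 − 640) = 15963 J.
Work on gas = −W_by = -15963 J.

W ≈ -16.0 kJ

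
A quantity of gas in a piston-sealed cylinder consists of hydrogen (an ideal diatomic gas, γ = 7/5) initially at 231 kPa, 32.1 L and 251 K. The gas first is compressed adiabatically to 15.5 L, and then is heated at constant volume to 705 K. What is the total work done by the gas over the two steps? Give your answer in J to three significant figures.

W_total ≈ -6270 J

Step 1 (adiabatic): W = (P₁V₁ − P₂V₂)/(γ−1) = (7415 − 9922)/0.4 = -6267 J.
Step 2 (isochoric): W = 0 (constant volume).
W_total = -6267 + 0 = -6267 J.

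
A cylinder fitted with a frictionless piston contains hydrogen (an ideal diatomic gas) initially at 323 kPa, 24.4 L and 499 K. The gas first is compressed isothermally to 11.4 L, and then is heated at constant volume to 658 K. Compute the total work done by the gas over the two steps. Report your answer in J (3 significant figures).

W_total ≈ -6000 J

Step 1 (isothermal): W = P₁V₁ ln(V₂/V₁) = (7881) ln(11.4/24.4) = -5997 J.
Step 2 (isochoric): W = 0 (constant volume).
W_total = -5997 + 0 = -5997 J.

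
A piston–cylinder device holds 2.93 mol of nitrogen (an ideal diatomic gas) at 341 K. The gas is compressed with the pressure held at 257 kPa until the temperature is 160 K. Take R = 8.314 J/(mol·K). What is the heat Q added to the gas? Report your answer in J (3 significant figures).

Isobaric: W = nRΔT = (2.93)(8.314)(-181) = -4409 J.
ΔU = nCᵥΔT with Cᵥ = 5R/2: ΔU = (2.93)(20.79)(-181) = -11023 J.
Q = ΔU + W = -11023 − 4409 = -15432 J.

Q ≈ -15400 J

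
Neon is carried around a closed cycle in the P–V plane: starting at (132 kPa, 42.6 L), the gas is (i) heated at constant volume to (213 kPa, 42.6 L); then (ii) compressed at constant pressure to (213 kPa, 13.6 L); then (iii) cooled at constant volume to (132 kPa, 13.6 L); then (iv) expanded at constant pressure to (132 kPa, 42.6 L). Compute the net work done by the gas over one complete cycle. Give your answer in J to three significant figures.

W_net ≈ -2350 J

Constant-volume legs do no work.
W(ii) = (213)(13.6 − 42.6) = -6177 J; W(iv) = (132)(42.6 − 13.6) = 3828 J.
W_net = -6177 + 3828 = -2349 J (the counter-clockwise enclosed area).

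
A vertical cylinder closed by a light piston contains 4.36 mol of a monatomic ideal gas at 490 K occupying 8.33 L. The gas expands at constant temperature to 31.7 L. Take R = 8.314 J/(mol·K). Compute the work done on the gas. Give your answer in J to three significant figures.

W ≈ -23700 J

Isothermal: W = nRT ln(V₂/V₁).
W = (4.36)(8.314)(490) × ln(31.7/8.33)
  = 17762 × 1.336
W_by_gas = 23738 J; work on gas = −W_by = -23738 J.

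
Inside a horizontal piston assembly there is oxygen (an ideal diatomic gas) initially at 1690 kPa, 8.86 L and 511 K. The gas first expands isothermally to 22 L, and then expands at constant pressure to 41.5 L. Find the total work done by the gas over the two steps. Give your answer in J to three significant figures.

W_total ≈ 26900 J

Step 1 (isothermal): W = P₁V₁ ln(V₂/V₁) = (14973) ln(22/8.86) = 13618 J.
After step 1: P = 680.6 kPa, V = 22 L, T = 511 K.
Step 2 (isobaric): W = PΔV = (680.6 kPa)(41.5 − 22 L) = 13272 J.
W_total = 13618 + 13272 = 26890 J.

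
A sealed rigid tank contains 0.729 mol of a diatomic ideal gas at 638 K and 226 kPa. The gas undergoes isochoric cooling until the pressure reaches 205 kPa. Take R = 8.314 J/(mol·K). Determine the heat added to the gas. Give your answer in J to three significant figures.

Q ≈ -898 J

Constant volume ⇒ W = 0, so Q = ΔU = nCᵥΔT with Cᵥ = 5R/2 = 20.79 J/(mol·K).
At constant V, T₂/T₁ = P₂/P₁ ⇒ ΔT = T₁(P₂/P₁ − 1) = 638·(205/226 − 1) = -59.28 K.
ΔU = (0.729)(20.79)(-59.28) = -898.3 J.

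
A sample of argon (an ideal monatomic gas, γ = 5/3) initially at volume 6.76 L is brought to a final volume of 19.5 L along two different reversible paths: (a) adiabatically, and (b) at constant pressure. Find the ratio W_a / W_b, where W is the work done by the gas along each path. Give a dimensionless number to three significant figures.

Path (a) adiabatic: W = P₁V₁(1 − (V₁/V₂)^(γ−1))/(γ−1) → W_a/(P₁V₁) = 0.7598.
Path (b) isobaric: W = P₁(V₂ − V₁) → W_b/(P₁V₁) = 1.885.
W_a / W_b = 0.7598 / 1.885 = 0.4031.

W_a / W_b ≈ 0.403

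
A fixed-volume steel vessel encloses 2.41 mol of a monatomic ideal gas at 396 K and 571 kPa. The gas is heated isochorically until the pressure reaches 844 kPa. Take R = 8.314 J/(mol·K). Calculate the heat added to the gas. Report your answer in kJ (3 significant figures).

Q ≈ 5.69 kJ

Constant volume ⇒ W = 0, so Q = ΔU = nCᵥΔT with Cᵥ = 3R/2 = 12.47 J/(mol·K).
At constant V, T₂/T₁ = P₂/P₁ ⇒ ΔT = T₁(P₂/P₁ − 1) = 396·(844/571 − 1) = 189.3 K.
ΔU = (2.41)(12.47)(189.3) = 5690 J.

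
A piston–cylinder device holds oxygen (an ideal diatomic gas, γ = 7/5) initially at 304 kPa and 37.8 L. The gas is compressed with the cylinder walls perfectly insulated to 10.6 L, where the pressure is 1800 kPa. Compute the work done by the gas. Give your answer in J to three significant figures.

W ≈ -19000 J

Adiabatic: W = (P₁V₁ − P₂V₂)/(γ − 1) with γ = 7/5.
P₁V₁ = 11491 J, P₂V₂ = 19080 J.
W = (11491 − 19080) / 0.4 = -18972 J.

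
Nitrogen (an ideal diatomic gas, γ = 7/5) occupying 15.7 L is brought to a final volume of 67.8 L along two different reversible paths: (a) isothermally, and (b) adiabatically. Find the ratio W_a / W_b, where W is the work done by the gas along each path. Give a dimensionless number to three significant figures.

W_a / W_b ≈ 1.32

Path (a) isothermal: W = P₁V₁ ln(V₂/V₁) → W_a/(P₁V₁) = 1.463.
Path (b) adiabatic: W = P₁V₁(1 − (V₁/V₂)^(γ−1))/(γ−1) → W_b/(P₁V₁) = 1.107.
W_a / W_b = 1.463 / 1.107 = 1.321.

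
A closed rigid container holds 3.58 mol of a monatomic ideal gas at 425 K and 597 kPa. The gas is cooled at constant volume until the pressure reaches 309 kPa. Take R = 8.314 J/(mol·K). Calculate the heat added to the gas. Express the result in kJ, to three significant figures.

Q ≈ -9.15 kJ

Constant volume ⇒ W = 0, so Q = ΔU = nCᵥΔT with Cᵥ = 3R/2 = 12.47 J/(mol·K).
At constant V, T₂/T₁ = P₂/P₁ ⇒ ΔT = T₁(P₂/P₁ − 1) = 425·(309/597 − 1) = -205 K.
ΔU = (3.58)(12.47)(-205) = -9154 J.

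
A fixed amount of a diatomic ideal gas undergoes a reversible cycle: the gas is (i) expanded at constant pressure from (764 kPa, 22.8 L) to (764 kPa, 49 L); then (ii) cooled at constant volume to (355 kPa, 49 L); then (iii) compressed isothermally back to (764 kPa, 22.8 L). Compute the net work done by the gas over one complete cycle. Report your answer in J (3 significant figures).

W_net ≈ 6710 J

Leg (i): W = PΔV = (764)(49 − 22.8) = 20017 J.
Leg (ii): W = 0.
Leg (iii): W = PᵢVᵢ ln(V_f/Vᵢ) = (17395) ln(22.8/49) = -13308 J.
W_net = 20017 − 13308 = 6709 J.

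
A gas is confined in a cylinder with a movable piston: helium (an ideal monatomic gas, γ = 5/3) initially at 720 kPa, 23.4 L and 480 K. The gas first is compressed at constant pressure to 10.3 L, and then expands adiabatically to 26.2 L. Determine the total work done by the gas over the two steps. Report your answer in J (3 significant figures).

Step 1 (isobaric): W = PΔV = (720 kPa)(10.3 − 23.4 L) = -9432 J.
After step 1: P = 720 kPa, V = 10.3 L, T = 211.3 K.
Step 2 (adiabatic): W = (P₁V₁ − P₂V₂)/(γ−1) = (7416 − 3980)/0.667 = 5154 J.
W_total = -9432 + 5154 = -4278 J.

W_total ≈ -4280 J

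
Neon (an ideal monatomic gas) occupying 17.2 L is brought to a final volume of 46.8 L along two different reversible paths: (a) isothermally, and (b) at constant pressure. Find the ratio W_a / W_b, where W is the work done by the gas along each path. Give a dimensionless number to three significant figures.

W_a / W_b ≈ 0.582

Path (a) isothermal: W = P₁V₁ ln(V₂/V₁) → W_a/(P₁V₁) = 1.001.
Path (b) isobaric: W = P₁(V₂ − V₁) → W_b/(P₁V₁) = 1.721.
W_a / W_b = 1.001 / 1.721 = 0.5816.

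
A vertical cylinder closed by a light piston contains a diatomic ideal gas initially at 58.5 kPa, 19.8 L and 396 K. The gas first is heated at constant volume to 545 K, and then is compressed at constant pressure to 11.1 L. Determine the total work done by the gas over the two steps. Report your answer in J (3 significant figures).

W_total ≈ -700 J

Step 1 (isochoric): W = 0 (constant volume).
After step 1: P = 80.51 kPa (V unchanged).
Step 2 (isobaric): W = PΔV = (80.51 kPa)(11.1 − 19.8 L) = -700.4 J.
W_total = 0 − 700.4 = -700.4 J.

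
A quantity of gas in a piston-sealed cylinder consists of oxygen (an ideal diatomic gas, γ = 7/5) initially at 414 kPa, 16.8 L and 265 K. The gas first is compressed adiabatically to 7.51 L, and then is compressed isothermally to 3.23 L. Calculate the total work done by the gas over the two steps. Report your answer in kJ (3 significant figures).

Step 1 (adiabatic): W = (P₁V₁ − P₂V₂)/(γ−1) = (6955 − 9598)/0.4 = -6607 J.
After step 1: P = 1278 kPa, V = 7.51 L, T = 365.7 K.
Step 2 (isothermal): W = P₁V₁ ln(V₂/V₁) = (9598) ln(3.23/7.51) = -8098 J.
W_total = -6607 − 8098 = -14705 J.

W_total ≈ -14.7 kJ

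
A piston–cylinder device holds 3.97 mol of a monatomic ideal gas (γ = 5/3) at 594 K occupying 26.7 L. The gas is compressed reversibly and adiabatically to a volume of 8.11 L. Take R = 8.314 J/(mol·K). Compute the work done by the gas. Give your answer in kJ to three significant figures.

Adiabatic: TV^(γ−1) = const with γ = 5/3.
T₂ = T₁ (V₁/V₂)^(γ−1) = 594 × (26.7/8.11)^0.667 = 594 × 2.213 = 1315 K.
W_by = nCᵥ(T₁ − T₂) = (3.97)(12.47)(594 − 1315) = -35675 J.

W ≈ -35.7 kJ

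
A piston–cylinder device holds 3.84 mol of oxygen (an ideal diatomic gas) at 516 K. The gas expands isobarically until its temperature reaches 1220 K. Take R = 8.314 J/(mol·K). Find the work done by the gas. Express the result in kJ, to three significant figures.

W ≈ 22.5 kJ

Isobaric: W = P ΔV = nR ΔT.
W = (3.84)(8.314)(1220 − 516) = 22476 J.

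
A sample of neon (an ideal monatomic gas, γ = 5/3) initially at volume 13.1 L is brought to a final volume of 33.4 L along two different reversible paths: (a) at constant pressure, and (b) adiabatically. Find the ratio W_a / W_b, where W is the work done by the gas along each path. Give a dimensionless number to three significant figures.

Path (a) isobaric: W = P₁(V₂ − V₁) → W_a/(P₁V₁) = 1.55.
Path (b) adiabatic: W = P₁V₁(1 − (V₁/V₂)^(γ−1))/(γ−1) → W_b/(P₁V₁) = 0.6963.
W_a / W_b = 1.55 / 0.6963 = 2.226.

W_a / W_b ≈ 2.23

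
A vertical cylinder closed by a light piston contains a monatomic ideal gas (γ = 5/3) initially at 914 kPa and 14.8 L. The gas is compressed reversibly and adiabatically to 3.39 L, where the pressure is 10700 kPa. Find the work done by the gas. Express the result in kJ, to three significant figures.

Adiabatic: W = (P₁V₁ − P₂V₂)/(γ − 1) with γ = 5/3.
P₁V₁ = 13527 J, P₂V₂ = 36273 J.
W = (13527 − 36273) / 0.6667 = -34119 J.

W ≈ -34.1 kJ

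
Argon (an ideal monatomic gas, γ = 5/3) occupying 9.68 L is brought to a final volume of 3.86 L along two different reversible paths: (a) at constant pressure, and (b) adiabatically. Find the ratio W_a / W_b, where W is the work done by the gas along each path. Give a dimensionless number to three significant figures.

Path (a) isobaric: W = P₁(V₂ − V₁) → W_a/(P₁V₁) = -0.6012.
Path (b) adiabatic: W = P₁V₁(1 − (V₁/V₂)^(γ−1))/(γ−1) → W_b/(P₁V₁) = -1.269.
W_a / W_b = -0.6012 / -1.269 = 0.4739.

W_a / W_b ≈ 0.474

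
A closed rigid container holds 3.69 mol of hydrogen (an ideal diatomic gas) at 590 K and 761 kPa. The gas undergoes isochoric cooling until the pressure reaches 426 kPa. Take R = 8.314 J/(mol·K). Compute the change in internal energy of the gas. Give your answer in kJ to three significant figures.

Constant volume ⇒ W = 0, so Q = ΔU = nCᵥΔT with Cᵥ = 5R/2 = 20.79 J/(mol·K).
At constant V, T₂/T₁ = P₂/P₁ ⇒ ΔT = T₁(P₂/P₁ − 1) = 590·(426/761 − 1) = -259.7 K.
ΔU = (3.69)(20.79)(-259.7) = -19920 J.

ΔU ≈ -19.9 kJ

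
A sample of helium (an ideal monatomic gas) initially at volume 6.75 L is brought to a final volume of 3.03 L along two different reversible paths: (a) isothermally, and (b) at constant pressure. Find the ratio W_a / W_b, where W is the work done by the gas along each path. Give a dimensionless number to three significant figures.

W_a / W_b ≈ 1.45

Path (a) isothermal: W = P₁V₁ ln(V₂/V₁) → W_a/(P₁V₁) = -0.801.
Path (b) isobaric: W = P₁(V₂ − V₁) → W_b/(P₁V₁) = -0.5511.
W_a / W_b = -0.801 / -0.5511 = 1.453.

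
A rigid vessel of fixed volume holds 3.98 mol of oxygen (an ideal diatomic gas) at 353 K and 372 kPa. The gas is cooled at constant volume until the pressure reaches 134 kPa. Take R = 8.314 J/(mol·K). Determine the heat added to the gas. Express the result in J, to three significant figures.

Q ≈ -18700 J

Constant volume ⇒ W = 0, so Q = ΔU = nCᵥΔT with Cᵥ = 5R/2 = 20.79 J/(mol·K).
At constant V, T₂/T₁ = P₂/P₁ ⇒ ΔT = T₁(P₂/P₁ − 1) = 353·(134/372 − 1) = -225.8 K.
ΔU = (3.98)(20.79)(-225.8) = -18683 J.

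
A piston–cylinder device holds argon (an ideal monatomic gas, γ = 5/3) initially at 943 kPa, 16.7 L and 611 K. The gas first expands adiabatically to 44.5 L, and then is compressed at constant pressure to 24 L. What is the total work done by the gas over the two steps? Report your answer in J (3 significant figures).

Step 1 (adiabatic): W = (P₁V₁ − P₂V₂)/(γ−1) = (15748 − 8193)/0.667 = 11332 J.
After step 1: P = 184.1 kPa, V = 44.5 L, T = 317.9 K.
Step 2 (isobaric): W = PΔV = (184.1 kPa)(24 − 44.5 L) = -3775 J.
W_total = 11332 − 3775 = 7558 J.

W_total ≈ 7560 J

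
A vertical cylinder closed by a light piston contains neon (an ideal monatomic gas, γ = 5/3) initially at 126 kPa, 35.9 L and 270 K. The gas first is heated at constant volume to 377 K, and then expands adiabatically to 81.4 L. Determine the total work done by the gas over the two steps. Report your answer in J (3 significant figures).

W_total ≈ 3980 J

Step 1 (isochoric): W = 0 (constant volume).
After step 1: P = 175.9 kPa (V unchanged).
Step 2 (adiabatic): W = (P₁V₁ − P₂V₂)/(γ−1) = (6316 − 3660)/0.667 = 3985 J.
W_total = 0 + 3985 = 3985 J.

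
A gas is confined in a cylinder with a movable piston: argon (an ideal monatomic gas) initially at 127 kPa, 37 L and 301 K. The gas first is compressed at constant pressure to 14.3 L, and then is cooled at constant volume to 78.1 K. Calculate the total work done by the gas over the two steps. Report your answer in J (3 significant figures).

Step 1 (isobaric): W = PΔV = (127 kPa)(14.3 − 37 L) = -2883 J.
Step 2 (isochoric): W = 0 (constant volume).
W_total = -2883 + 0 = -2883 J.

W_total ≈ -2880 J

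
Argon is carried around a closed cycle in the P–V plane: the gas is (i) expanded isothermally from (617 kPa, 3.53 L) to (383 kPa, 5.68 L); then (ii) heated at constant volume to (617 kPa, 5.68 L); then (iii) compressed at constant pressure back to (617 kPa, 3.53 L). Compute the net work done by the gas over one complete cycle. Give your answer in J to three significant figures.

W_net ≈ -291 J

Leg (i): W = PᵢVᵢ ln(V_f/Vᵢ) = (2178) ln(5.68/3.53) = 1036 J.
Leg (ii): W = 0.
Leg (iii): W = PΔV = (617)(3.53 − 5.68) = -1327 J.
W_net = 1036 − 1327 = -290.6 J.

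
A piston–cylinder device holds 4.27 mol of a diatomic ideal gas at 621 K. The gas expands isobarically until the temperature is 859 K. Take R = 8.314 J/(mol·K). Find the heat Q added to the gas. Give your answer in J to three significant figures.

Q ≈ 29600 J

Isobaric: W = nRΔT = (4.27)(8.314)(238) = 8449 J.
ΔU = nCᵥΔT with Cᵥ = 5R/2: ΔU = (4.27)(20.79)(238) = 21123 J.
Q = ΔU + W = 21123 + 8449 = 29572 J.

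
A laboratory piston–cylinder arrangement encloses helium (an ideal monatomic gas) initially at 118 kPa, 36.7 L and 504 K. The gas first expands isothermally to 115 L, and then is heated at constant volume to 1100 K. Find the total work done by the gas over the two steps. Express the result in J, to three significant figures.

Step 1 (isothermal): W = P₁V₁ ln(V₂/V₁) = (4331) ln(115/36.7) = 4946 J.
Step 2 (isochoric): W = 0 (constant volume).
W_total = 4946 + 0 = 4946 J.

W_total ≈ 4950 J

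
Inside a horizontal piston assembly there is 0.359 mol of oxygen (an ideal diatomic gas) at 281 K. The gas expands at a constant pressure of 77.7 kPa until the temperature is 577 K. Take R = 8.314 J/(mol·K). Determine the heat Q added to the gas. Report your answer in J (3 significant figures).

Q ≈ 3090 J

Isobaric: W = nRΔT = (0.359)(8.314)(296) = 883.5 J.
ΔU = nCᵥΔT with Cᵥ = 5R/2: ΔU = (0.359)(20.79)(296) = 2209 J.
Q = ΔU + W = 2209 + 883.5 = 3092 J.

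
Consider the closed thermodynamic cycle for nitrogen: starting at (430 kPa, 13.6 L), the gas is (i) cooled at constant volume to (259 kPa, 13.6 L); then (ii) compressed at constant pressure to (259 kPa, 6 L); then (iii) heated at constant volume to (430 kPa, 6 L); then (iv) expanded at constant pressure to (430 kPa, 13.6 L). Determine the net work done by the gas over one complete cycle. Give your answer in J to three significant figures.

W_net ≈ 1300 J

Constant-volume legs do no work.
W(ii) = (259)(6 − 13.6) = -1968 J; W(iv) = (430)(13.6 − 6) = 3268 J.
W_net = -1968 + 3268 = 1300 J (the clockwise enclosed area).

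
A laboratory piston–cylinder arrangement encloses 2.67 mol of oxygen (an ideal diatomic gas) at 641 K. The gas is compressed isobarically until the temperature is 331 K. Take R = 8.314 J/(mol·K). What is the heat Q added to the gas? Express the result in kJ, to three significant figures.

Isobaric: W = nRΔT = (2.67)(8.314)(-310) = -6881 J.
ΔU = nCᵥΔT with Cᵥ = 5R/2: ΔU = (2.67)(20.79)(-310) = -17204 J.
Q = ΔU + W = -17204 − 6881 = -24085 J.

Q ≈ -24.1 kJ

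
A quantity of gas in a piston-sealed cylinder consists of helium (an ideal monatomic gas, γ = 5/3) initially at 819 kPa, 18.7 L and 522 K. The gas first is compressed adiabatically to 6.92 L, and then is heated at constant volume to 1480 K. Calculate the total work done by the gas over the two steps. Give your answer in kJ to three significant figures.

Step 1 (adiabatic): W = (P₁V₁ − P₂V₂)/(γ−1) = (15315 − 29713)/0.667 = -21597 J.
Step 2 (isochoric): W = 0 (constant volume).
W_total = -21597 + 0 = -21597 J.

W_total ≈ -21.6 kJ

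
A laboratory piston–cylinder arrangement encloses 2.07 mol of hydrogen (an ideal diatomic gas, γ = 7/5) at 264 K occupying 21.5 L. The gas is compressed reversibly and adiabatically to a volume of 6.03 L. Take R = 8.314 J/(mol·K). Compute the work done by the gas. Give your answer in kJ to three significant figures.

W ≈ -7.53 kJ

Adiabatic: TV^(γ−1) = const with γ = 7/5.
T₂ = T₁ (V₁/V₂)^(γ−1) = 264 × (21.5/6.03)^0.4 = 264 × 1.663 = 439 K.
W_by = nCᵥ(T₁ − T₂) = (2.07)(20.79)(264 − 439) = -7529 J.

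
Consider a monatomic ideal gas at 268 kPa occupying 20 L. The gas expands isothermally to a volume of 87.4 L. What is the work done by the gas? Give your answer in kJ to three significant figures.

W ≈ 7.90 kJ

Isothermal: W = nRT ln(V₂/V₁) = P₁V₁ ln(V₂/V₁).
P₁V₁ = (268 kPa)(20 L) = 5360 J.
W = 5360 × ln(87.4/20) = 5360 × 1.475
W_by_gas = 7905 J.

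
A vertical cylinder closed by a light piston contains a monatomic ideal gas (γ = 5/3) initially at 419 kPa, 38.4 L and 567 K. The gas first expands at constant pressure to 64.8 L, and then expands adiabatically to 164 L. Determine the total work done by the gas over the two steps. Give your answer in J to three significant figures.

Step 1 (isobaric): W = PΔV = (419 kPa)(64.8 − 38.4 L) = 11062 J.
After step 1: P = 419 kPa, V = 64.8 L, T = 956.8 K.
Step 2 (adiabatic): W = (P₁V₁ − P₂V₂)/(γ−1) = (27151 − 14620)/0.667 = 18797 J.
W_total = 11062 + 18797 = 29859 J.

W_total ≈ 29900 J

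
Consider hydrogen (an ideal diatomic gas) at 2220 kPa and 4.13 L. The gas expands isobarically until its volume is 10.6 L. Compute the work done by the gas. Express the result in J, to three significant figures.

W ≈ 14400 J

Isobaric: W = P ΔV.
W = (2220 kPa)(10.6 − 4.13 L) = (2220)(6.47) = 14363 J.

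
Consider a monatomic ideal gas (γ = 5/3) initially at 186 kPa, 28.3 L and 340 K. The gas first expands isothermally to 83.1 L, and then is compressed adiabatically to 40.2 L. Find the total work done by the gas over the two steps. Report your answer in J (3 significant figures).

W_total ≈ 753 J

Step 1 (isothermal): W = P₁V₁ ln(V₂/V₁) = (5264) ln(83.1/28.3) = 5670 J.
After step 1: P = 63.34 kPa, V = 83.1 L, T = 340 K.
Step 2 (adiabatic): W = (P₁V₁ − P₂V₂)/(γ−1) = (5264 − 8542)/0.667 = -4917 J.
W_total = 5670 − 4917 = 753.1 J.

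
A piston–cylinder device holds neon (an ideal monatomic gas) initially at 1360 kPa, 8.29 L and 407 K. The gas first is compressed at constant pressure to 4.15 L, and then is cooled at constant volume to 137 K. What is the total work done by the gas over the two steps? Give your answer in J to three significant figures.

W_total ≈ -5630 J

Step 1 (isobaric): W = PΔV = (1360 kPa)(4.15 − 8.29 L) = -5630 J.
Step 2 (isochoric): W = 0 (constant volume).
W_total = -5630 + 0 = -5630 J.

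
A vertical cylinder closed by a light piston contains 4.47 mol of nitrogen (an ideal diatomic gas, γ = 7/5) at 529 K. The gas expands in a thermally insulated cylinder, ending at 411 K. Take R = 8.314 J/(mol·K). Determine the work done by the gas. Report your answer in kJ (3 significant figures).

Adiabatic ⇒ Q = 0, so W_by = −ΔU = nCᵥ(T₁ − T₂).
Cᵥ = 5R/2 = 20.79 J/(mol·K).
W = (4.47)(20.79)(529 − 411) = 10963 J.

W ≈ 11.0 kJ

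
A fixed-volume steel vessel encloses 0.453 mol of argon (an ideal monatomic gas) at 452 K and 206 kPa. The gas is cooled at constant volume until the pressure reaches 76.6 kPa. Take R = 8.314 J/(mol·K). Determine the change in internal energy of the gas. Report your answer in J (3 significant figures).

Constant volume ⇒ W = 0, so Q = ΔU = nCᵥΔT with Cᵥ = 3R/2 = 12.47 J/(mol·K).
At constant V, T₂/T₁ = P₂/P₁ ⇒ ΔT = T₁(P₂/P₁ − 1) = 452·(76.6/206 − 1) = -283.9 K.
ΔU = (0.453)(12.47)(-283.9) = -1604 J.

ΔU ≈ -1600 J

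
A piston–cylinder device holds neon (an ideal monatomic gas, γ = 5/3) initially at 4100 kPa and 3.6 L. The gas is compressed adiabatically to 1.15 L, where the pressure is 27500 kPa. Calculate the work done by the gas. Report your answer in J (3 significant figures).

W ≈ -25300 J

Adiabatic: W = (P₁V₁ − P₂V₂)/(γ − 1) with γ = 5/3.
P₁V₁ = 14760 J, P₂V₂ = 31625 J.
W = (14760 − 31625) / 0.6667 = -25297 J.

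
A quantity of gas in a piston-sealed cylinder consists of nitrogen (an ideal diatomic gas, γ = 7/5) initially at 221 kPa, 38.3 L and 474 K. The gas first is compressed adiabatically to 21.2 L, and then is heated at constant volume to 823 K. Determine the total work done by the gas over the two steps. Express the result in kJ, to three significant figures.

W_total ≈ -5.65 kJ

Step 1 (adiabatic): W = (P₁V₁ − P₂V₂)/(γ−1) = (8464 − 10723)/0.4 = -5648 J.
Step 2 (isochoric): W = 0 (constant volume).
W_total = -5648 + 0 = -5648 J.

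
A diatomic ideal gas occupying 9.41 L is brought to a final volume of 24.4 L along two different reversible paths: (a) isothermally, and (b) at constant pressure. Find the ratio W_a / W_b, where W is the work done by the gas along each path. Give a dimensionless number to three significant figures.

W_a / W_b ≈ 0.598

Path (a) isothermal: W = P₁V₁ ln(V₂/V₁) → W_a/(P₁V₁) = 0.9528.
Path (b) isobaric: W = P₁(V₂ − V₁) → W_b/(P₁V₁) = 1.593.
W_a / W_b = 0.9528 / 1.593 = 0.5981.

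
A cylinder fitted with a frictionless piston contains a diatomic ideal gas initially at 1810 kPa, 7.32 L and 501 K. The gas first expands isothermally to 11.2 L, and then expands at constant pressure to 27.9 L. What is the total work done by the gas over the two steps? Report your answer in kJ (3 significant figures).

Step 1 (isothermal): W = P₁V₁ ln(V₂/V₁) = (13249) ln(11.2/7.32) = 5635 J.
After step 1: P = 1183 kPa, V = 11.2 L, T = 501 K.
Step 2 (isobaric): W = PΔV = (1183 kPa)(27.9 − 11.2 L) = 19756 J.
W_total = 5635 + 19756 = 25390 J.

W_total ≈ 25.4 kJ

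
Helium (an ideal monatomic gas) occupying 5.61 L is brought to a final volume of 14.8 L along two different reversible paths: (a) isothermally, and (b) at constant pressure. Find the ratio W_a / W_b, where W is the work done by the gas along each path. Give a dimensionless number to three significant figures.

Path (a) isothermal: W = P₁V₁ ln(V₂/V₁) → W_a/(P₁V₁) = 0.9701.
Path (b) isobaric: W = P₁(V₂ − V₁) → W_b/(P₁V₁) = 1.638.
W_a / W_b = 0.9701 / 1.638 = 0.5922.

W_a / W_b ≈ 0.592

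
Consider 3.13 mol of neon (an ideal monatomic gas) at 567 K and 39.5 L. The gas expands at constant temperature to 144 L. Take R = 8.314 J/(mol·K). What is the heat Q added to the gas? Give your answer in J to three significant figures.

Q ≈ 19100 J

Isothermal ⇒ ΔU = 0, so Q = W = nRT ln(V₂/V₁).
Q = (3.13)(8.314)(567) ln(144/39.5) = 14755 × 1.294 = 19086 J.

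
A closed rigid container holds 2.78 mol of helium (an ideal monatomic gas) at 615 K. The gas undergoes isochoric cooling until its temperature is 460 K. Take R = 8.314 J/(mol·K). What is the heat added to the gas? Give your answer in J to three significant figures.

Q ≈ -5370 J

Constant volume ⇒ W = 0, so Q = ΔU = nCᵥΔT with Cᵥ = 3R/2 = 12.47 J/(mol·K).
ΔU = (2.78)(12.47)(460 − 615) = -5374 J.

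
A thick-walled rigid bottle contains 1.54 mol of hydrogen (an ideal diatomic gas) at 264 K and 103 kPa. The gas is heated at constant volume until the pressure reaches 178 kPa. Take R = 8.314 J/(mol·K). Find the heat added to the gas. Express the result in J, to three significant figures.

Q ≈ 6150 J

Constant volume ⇒ W = 0, so Q = ΔU = nCᵥΔT with Cᵥ = 5R/2 = 20.79 J/(mol·K).
At constant V, T₂/T₁ = P₂/P₁ ⇒ ΔT = T₁(P₂/P₁ − 1) = 264·(178/103 − 1) = 192.2 K.
ΔU = (1.54)(20.79)(192.2) = 6153 J.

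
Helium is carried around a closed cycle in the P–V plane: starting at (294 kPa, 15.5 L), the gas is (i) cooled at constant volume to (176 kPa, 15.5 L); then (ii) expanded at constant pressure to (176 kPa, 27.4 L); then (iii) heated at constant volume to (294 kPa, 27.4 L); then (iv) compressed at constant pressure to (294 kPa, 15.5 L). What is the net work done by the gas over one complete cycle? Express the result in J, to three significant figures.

W_net ≈ -1400 J

Constant-volume legs do no work.
W(ii) = (176)(27.4 − 15.5) = 2094 J; W(iv) = (294)(15.5 − 27.4) = -3499 J.
W_net = 2094 − 3499 = -1404 J (the counter-clockwise enclosed area).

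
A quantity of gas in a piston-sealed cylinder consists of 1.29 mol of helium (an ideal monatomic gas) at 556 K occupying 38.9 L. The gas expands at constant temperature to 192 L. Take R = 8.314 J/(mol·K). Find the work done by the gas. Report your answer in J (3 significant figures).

Isothermal: W = nRT ln(V₂/V₁).
W = (1.29)(8.314)(556) × ln(192/38.9)
  = 5963 × 1.597
W_by_gas = 9520 J.

W ≈ 9520 J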